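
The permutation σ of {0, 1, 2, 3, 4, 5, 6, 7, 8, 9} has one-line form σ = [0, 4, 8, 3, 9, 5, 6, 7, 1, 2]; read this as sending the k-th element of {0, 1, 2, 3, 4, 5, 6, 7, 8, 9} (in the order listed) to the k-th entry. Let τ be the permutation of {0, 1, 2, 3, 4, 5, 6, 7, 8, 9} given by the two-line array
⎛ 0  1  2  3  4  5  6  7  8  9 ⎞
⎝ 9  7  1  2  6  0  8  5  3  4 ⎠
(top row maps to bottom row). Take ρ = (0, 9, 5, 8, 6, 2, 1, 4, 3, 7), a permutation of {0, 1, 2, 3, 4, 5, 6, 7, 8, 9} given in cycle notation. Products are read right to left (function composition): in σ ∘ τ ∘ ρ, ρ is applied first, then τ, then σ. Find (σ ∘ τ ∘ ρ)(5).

3

Apply the permutations in order: ρ(5) = 8, then τ(8) = 3, then σ(3) = 3. So (σ ∘ τ ∘ ρ)(5) = 3.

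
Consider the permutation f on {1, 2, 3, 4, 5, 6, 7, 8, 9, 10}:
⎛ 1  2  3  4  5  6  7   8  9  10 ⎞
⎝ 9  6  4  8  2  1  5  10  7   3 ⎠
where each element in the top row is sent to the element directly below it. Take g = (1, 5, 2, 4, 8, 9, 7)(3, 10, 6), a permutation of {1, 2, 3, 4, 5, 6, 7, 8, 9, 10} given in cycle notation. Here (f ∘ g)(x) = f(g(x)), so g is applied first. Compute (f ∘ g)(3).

3

(f ∘ g)(3) = f(g(3)). g(3) = 10, then f(10) = 3. So (f ∘ g)(3) = 3.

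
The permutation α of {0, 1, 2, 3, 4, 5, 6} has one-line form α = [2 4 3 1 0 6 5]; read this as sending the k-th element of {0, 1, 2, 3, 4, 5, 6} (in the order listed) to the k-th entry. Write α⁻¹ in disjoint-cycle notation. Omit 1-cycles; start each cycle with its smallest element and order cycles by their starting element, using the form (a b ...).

(0 4 1 3 2)(5 6)

The cycle decomposition of α is (0 2 3 1 4)(5 6).
The inverse reverses every cycle; in canonical form, α⁻¹ = (0 4 1 3 2)(5 6).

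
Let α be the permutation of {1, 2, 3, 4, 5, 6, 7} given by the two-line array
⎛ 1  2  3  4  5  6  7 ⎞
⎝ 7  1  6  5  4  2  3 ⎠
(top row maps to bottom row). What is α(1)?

7

The entry below 1 in the array is 7, so α(1) = 7.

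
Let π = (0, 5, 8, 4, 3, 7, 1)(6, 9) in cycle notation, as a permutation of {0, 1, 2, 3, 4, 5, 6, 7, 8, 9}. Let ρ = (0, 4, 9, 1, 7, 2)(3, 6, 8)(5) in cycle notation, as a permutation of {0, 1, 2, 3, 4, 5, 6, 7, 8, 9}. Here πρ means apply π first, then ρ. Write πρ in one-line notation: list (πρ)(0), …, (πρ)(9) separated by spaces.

For each element, apply π then ρ: 0 → 5 → 5; 1 → 0 → 4; 2 → 2 → 0; 3 → 7 → 2; 4 → 3 → 6; 5 → 8 → 3; 6 → 9 → 1; 7 → 1 → 7; 8 → 4 → 9; 9 → 6 → 8.
Collecting the images, πρ = [5 4 0 2 6 3 1 7 9 8].

5 4 0 2 6 3 1 7 9 8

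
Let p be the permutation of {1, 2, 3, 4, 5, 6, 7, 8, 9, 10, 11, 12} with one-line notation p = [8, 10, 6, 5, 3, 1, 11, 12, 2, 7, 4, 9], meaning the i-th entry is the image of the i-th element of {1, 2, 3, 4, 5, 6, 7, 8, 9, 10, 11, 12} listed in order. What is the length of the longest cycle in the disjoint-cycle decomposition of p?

12

Decomposing into disjoint cycles gives (1, 8, 12, 9, 2, 10, 7, 11, 4, 5, 3, 6); the longest has length 12.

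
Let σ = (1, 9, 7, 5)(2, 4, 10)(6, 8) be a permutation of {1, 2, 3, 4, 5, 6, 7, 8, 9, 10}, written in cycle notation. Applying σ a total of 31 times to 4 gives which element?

10

4 lies in the 3-cycle (2, 4, 10).
Powers repeat with period 3 on this cycle, and 31 mod 3 = 1, so σ^31(4) = σ^1(4).
Advancing 1 step from 4: 4 → 10.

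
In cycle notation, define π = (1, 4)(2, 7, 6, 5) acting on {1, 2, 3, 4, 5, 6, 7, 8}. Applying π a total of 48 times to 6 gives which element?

6

6 lies in the 4-cycle (2, 7, 6, 5).
On a 4-cycle, π^4 is the identity, so π^48 = π^0 there (48 ≡ 0 mod 4).
So π^48(6) = 6.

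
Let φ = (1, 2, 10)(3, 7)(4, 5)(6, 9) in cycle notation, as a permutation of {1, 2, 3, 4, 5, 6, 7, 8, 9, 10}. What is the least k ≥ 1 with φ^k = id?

The disjoint cycles have lengths 3, 2, 2, 2, 1.
The order is lcm(3, 2, 2, 2) = 6.

6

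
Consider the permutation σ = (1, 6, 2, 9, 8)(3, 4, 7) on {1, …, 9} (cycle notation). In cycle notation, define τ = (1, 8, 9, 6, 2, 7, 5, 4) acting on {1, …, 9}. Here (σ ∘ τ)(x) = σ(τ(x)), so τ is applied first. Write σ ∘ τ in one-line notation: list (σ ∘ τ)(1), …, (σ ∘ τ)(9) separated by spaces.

Chase each element through τ then σ: 1 → 8 → 1; 2 → 7 → 3; 3 → 3 → 4; 4 → 1 → 6; 5 → 4 → 7; 6 → 2 → 9; 7 → 5 → 5; 8 → 9 → 8; 9 → 6 → 2.
Collecting the images, σ ∘ τ = [1 3 4 6 7 9 5 8 2].

1 3 4 6 7 9 5 8 2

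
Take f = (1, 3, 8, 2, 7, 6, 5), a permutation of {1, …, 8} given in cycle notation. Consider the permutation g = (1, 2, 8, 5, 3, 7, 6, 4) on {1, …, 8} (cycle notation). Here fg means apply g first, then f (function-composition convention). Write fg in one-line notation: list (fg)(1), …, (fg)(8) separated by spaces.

For each element, apply g then f: 1 → 2 → 7; 2 → 8 → 2; 3 → 7 → 6; 4 → 1 → 3; 5 → 3 → 8; 6 → 4 → 4; 7 → 6 → 5; 8 → 5 → 1.
Collecting the images, fg = [7 2 6 3 8 4 5 1].

7 2 6 3 8 4 5 1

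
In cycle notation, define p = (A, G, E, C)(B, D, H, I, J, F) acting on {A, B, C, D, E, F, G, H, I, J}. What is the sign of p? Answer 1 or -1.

The cycle lengths are 6, 4.
A cycle is odd iff its length is even; p has 2 even-length cycles, so sgn(p) = (−1)^2 and p is even.

1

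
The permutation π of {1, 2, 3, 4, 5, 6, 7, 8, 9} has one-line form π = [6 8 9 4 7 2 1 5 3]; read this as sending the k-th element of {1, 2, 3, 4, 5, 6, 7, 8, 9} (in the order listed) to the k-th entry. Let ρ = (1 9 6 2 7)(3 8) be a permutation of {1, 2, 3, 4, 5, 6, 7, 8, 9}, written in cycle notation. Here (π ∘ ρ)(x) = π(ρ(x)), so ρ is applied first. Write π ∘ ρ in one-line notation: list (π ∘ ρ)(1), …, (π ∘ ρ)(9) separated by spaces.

3 1 5 4 7 8 6 9 2

For each element, apply ρ then π: 1 → 9 → 3; 2 → 7 → 1; 3 → 8 → 5; 4 → 4 → 4; 5 → 5 → 7; 6 → 2 → 8; 7 → 1 → 6; 8 → 3 → 9; 9 → 6 → 2.
Collecting the images, π ∘ ρ = [3 1 5 4 7 8 6 9 2].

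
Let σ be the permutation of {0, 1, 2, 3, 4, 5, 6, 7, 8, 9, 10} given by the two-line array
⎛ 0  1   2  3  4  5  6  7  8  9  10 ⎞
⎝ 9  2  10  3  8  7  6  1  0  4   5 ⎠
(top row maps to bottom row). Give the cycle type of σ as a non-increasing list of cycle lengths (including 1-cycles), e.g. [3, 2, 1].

The disjoint cycles are (0, 9, 4, 8)(1, 2, 10, 5, 7)(3)(6), with lengths 5, 4, 1, 1 in non-increasing order.

[5, 4, 1, 1]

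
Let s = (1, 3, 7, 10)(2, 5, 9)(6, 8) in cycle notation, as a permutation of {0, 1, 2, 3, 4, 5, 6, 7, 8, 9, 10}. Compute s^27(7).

7 lies in the 4-cycle (1, 3, 7, 10).
Powers repeat with period 4 on this cycle, and 27 mod 4 = 3, so s^27(7) = s^3(7).
Stepping 3 places around the cycle: 7 → 10 → 1 → 3.

3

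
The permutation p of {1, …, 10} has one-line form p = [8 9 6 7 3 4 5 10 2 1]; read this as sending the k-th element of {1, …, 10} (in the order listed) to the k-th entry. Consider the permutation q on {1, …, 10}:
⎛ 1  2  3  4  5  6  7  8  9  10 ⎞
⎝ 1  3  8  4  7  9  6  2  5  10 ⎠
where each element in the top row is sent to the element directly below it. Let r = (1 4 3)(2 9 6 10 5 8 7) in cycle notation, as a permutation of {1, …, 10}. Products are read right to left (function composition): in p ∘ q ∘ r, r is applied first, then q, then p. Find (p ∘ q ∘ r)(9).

Chase 9: r(9) = 6; q(6) = 9; p(9) = 2. Hence (p ∘ q ∘ r)(9) = 2.

2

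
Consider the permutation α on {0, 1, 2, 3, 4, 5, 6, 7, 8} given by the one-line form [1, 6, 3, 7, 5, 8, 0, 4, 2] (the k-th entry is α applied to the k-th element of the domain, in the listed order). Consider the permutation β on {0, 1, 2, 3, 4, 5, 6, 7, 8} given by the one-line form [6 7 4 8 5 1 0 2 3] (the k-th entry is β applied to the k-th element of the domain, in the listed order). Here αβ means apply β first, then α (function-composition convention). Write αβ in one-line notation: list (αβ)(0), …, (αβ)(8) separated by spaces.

Chase each element through β then α: 0 → 6 → 0; 1 → 7 → 4; 2 → 4 → 5; 3 → 8 → 2; 4 → 5 → 8; 5 → 1 → 6; 6 → 0 → 1; 7 → 2 → 3; 8 → 3 → 7.
Collecting the images, αβ = [0 4 5 2 8 6 1 3 7].

0 4 5 2 8 6 1 3 7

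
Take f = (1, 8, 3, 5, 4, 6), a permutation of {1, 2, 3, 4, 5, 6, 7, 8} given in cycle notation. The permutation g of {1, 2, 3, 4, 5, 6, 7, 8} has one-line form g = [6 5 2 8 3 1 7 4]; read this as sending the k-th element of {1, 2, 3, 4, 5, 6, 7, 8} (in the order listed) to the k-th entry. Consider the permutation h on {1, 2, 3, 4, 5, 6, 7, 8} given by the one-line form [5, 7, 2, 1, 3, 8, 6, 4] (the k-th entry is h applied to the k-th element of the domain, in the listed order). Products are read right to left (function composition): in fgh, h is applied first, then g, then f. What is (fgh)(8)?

Chase 8: h(8) = 4; g(4) = 8; f(8) = 3. Hence (fgh)(8) = 3.

3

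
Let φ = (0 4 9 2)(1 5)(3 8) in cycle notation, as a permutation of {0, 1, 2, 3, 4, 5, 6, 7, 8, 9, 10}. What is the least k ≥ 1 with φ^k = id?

4

The cycle type of φ is (4, 2, 2, 1, 1, 1).
The order of φ is the least common multiple of its cycle lengths: lcm(4, 2, 2) = 4.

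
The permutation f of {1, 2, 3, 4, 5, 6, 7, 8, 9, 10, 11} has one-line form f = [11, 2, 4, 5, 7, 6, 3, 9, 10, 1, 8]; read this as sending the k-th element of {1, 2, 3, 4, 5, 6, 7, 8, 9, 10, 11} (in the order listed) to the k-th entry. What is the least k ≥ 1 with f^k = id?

20

Decomposing into disjoint cycles gives cycle lengths 5, 4, 1, 1.
The order is lcm(5, 4) = 20.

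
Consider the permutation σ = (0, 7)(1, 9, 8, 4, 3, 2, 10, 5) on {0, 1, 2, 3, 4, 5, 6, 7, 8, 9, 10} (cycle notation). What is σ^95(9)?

9 lies in the 8-cycle (1, 9, 8, 4, 3, 2, 10, 5).
On an 8-cycle, σ^8 is the identity, so σ^95 = σ^7 there (95 ≡ 7 mod 8).
Stepping 7 places around the cycle: 9 → 8 → 4 → 3 → 2 → 10 → 5 → 1.

1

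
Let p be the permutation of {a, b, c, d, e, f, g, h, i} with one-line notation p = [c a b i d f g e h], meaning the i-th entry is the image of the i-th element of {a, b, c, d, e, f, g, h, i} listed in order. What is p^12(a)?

Tracing a → c → … returns to a after 3 steps, so a lies in a 3-cycle (a c b).
On a 3-cycle, p^3 is the identity, so p^12 = p^0 there (12 ≡ 0 mod 3).
So p^12(a) = a.

a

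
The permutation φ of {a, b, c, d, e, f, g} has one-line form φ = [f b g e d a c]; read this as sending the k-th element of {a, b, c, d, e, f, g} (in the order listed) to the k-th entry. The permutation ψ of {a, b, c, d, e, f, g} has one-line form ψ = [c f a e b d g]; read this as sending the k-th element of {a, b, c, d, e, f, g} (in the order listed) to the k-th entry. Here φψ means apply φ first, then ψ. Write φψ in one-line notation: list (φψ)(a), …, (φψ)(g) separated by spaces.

d f g b e c a

Chase each element through φ then ψ: a → f → d; b → b → f; c → g → g; d → e → b; e → d → e; f → a → c; g → c → a.
Collecting the images, φψ = [d f g b e c a].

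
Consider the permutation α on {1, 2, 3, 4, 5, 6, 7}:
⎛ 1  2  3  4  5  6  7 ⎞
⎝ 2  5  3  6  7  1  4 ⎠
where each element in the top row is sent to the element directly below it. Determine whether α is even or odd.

In disjoint-cycle form the cycle lengths are 6, 1.
A cycle of length ℓ contributes ℓ−1 transpositions, so α is a product of 5 transpositions — odd.

odd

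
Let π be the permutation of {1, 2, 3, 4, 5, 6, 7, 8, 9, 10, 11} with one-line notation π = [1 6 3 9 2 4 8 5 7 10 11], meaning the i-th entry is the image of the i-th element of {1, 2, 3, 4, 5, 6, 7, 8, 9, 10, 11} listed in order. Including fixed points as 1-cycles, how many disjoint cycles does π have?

The cycle decomposition is (1)(2, 6, 4, 9, 7, 8, 5)(3)(10)(11), which has 5 cycles (counting 1-cycles).

5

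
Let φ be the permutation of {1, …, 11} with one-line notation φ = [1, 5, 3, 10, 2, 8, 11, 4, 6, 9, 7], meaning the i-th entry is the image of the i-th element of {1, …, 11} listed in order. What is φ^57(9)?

Tracing 9 → 6 → … returns to 9 after 5 steps, so 9 lies in a 5-cycle (4 10 9 6 8).
Since the cycle has length 5, φ^57 acts on it the same as φ^2 (57 mod 5 = 2).
Advancing 2 steps from 9: 9 → 6 → 8.

8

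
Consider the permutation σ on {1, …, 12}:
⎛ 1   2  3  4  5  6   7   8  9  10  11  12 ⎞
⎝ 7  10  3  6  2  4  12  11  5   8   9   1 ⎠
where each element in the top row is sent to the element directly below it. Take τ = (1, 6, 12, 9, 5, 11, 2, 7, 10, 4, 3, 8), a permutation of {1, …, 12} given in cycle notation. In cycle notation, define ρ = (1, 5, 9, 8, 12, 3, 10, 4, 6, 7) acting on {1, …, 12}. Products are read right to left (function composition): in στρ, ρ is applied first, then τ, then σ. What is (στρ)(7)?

Apply the permutations in order: ρ(7) = 1, then τ(1) = 6, then σ(6) = 4. So (στρ)(7) = 4.

4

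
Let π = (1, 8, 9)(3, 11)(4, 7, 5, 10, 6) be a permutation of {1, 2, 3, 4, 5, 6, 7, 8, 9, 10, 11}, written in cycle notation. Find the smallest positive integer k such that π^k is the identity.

The cycle type of π is (5, 3, 2, 1).
The order of π is the least common multiple of its cycle lengths: lcm(5, 3, 2) = 30.

30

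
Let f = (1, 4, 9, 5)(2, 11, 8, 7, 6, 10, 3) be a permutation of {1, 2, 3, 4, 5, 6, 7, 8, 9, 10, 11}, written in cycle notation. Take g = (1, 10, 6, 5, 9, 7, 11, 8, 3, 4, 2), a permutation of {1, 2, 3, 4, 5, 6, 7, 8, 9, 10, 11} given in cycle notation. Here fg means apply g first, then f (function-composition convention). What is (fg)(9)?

g(9) = 7, then f(7) = 6; composing gives (fg)(9) = 6.

6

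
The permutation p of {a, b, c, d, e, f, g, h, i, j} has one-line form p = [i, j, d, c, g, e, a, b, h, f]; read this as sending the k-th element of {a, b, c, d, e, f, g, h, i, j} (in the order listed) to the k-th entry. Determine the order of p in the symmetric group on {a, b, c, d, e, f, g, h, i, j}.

8

The disjoint-cycle form of p has cycle lengths 8, 2.
The order is lcm(8, 2) = 8.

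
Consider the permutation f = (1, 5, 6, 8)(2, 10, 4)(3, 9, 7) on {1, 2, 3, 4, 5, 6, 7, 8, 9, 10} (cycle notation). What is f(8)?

8 appears in (1, 5, 6, 8); the next entry (wrapping around) is 1.

1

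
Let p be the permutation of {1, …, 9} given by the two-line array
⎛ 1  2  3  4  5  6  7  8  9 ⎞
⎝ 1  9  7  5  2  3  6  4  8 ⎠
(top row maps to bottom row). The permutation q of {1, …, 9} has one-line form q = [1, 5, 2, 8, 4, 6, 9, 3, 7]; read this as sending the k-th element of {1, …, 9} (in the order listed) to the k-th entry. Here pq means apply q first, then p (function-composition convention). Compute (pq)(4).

(pq)(4) = p(q(4)). q(4) = 8, then p(8) = 4. So (pq)(4) = 4.

4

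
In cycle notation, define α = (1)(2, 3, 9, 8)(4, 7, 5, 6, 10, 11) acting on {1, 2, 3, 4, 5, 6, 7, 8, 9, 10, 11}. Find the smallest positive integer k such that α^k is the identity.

12

The cycle type of α is (6, 4, 1).
Since disjoint cycles commute, ord(α) = lcm(6, 4) = 12.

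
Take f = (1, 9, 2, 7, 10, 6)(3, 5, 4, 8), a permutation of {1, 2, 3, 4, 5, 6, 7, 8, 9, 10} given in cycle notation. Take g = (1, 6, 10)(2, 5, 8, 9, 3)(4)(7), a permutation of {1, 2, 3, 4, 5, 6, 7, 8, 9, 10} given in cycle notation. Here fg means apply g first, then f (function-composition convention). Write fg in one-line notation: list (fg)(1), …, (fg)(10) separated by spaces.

1 4 7 8 3 6 10 2 5 9

For each element, apply g then f: 1 → 6 → 1; 2 → 5 → 4; 3 → 2 → 7; 4 → 4 → 8; 5 → 8 → 3; 6 → 10 → 6; 7 → 7 → 10; 8 → 9 → 2; 9 → 3 → 5; 10 → 1 → 9.
So fg in one-line form is 1 4 7 8 3 6 10 2 5 9.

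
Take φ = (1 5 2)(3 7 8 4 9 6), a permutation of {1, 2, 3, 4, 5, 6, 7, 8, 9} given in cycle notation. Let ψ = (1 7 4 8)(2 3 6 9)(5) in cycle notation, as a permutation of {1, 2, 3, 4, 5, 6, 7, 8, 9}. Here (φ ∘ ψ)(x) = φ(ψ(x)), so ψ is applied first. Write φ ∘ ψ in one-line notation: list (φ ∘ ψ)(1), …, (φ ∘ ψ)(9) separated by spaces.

8 7 3 4 2 6 9 5 1

(φ ∘ ψ)(x) = φ(ψ(x)). Computing each image: φ(ψ(1)) = φ(7) = 8, φ(ψ(2)) = φ(3) = 7, φ(ψ(3)) = φ(6) = 3, φ(ψ(4)) = φ(8) = 4, φ(ψ(5)) = φ(5) = 2, φ(ψ(6)) = φ(9) = 6, φ(ψ(7)) = φ(4) = 9, φ(ψ(8)) = φ(1) = 5, φ(ψ(9)) = φ(2) = 1.
Hence φ ∘ ψ = [8 7 3 4 2 6 9 5 1].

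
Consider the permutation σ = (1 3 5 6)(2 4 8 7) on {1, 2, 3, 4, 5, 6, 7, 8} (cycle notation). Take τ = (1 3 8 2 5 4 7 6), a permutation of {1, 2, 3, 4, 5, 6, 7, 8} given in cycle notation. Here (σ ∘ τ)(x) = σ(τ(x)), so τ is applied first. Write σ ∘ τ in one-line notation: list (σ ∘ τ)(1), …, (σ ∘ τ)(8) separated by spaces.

5 6 7 2 8 3 1 4

(σ ∘ τ)(x) = σ(τ(x)). Computing each image: σ(τ(1)) = σ(3) = 5, σ(τ(2)) = σ(5) = 6, σ(τ(3)) = σ(8) = 7, σ(τ(4)) = σ(7) = 2, σ(τ(5)) = σ(4) = 8, σ(τ(6)) = σ(1) = 3, σ(τ(7)) = σ(6) = 1, σ(τ(8)) = σ(2) = 4.
Hence σ ∘ τ = [5 6 7 2 8 3 1 4].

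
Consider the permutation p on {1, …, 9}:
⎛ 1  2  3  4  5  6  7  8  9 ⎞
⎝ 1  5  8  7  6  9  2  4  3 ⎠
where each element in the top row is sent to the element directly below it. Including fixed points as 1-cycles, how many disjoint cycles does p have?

2

The cycle decomposition is (1)(2, 5, 6, 9, 3, 8, 4, 7), which has 2 cycles (counting 1-cycles).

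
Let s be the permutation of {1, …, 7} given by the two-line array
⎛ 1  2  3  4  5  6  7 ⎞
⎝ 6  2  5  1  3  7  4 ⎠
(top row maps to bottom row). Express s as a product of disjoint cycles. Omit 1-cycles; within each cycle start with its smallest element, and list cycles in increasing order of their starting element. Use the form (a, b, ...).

From 1: 1 → 6 → 7 → 4 → 1, closing the cycle (1, 6, 7, 4).
Continuing from each remaining unvisited element yields (1, 6, 7, 4)(3, 5).

(1, 6, 7, 4)(3, 5)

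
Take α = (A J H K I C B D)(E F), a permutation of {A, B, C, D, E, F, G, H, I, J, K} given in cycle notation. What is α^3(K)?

K lies in the 8-cycle (A J H K I C B D).
Advancing 3 steps from K: K → I → C → B.

B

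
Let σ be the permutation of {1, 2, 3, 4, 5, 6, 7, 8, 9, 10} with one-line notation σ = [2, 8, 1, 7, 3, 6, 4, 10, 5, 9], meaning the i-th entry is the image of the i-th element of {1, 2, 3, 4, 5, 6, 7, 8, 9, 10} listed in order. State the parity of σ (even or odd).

In disjoint-cycle form the cycle lengths are 7, 2, 1.
A cycle is odd iff its length is even; σ has 1 even-length cycle, so sgn(σ) = (−1)^1 and σ is odd.

odd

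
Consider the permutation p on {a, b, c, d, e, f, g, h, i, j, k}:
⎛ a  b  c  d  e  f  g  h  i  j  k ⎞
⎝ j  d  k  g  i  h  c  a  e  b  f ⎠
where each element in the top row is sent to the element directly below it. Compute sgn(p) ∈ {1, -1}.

-1

In disjoint-cycle form the cycle lengths are 9, 2.
A cycle is odd iff its length is even; p has 1 even-length cycle, so sgn(p) = (−1)^1 and p is odd.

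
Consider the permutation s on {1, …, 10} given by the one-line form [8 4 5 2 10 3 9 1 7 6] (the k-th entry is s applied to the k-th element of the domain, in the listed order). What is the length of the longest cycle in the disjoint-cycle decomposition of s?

Decomposing into disjoint cycles gives (1 8)(2 4)(3 5 10 6)(7 9); the longest has length 4.

4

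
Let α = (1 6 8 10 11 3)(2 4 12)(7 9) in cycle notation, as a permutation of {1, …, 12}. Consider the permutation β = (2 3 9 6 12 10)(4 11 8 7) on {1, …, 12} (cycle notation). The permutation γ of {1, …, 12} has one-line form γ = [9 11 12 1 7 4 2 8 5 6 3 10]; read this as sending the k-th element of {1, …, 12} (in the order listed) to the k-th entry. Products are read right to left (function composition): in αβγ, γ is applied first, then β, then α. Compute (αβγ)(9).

5

(αβγ)(9) = α(β(γ(9))). γ(9) = 5, then β(5) = 5, then α(5) = 5, so the result is 5.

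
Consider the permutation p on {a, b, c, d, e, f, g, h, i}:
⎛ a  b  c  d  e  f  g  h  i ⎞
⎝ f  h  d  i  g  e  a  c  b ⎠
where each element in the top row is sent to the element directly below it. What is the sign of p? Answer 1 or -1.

-1

In disjoint-cycle form the cycle lengths are 5, 4.
A cycle is odd iff its length is even; p has 1 even-length cycle, so sgn(p) = (−1)^1 and p is odd.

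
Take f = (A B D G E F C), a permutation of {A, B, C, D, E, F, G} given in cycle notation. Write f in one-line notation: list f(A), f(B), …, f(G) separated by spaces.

B D A G F C E

Each element maps to the next entry in its cycle (wrapping to the front): A↦B, B↦D, C↦A, D↦G, E↦F, F↦C, G↦E.
Listing these in domain order gives B D A G F C E.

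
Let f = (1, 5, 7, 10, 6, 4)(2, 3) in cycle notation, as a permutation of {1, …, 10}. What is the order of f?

6

The disjoint cycles have lengths 6, 2, 1, 1.
The order is lcm(6, 2) = 6.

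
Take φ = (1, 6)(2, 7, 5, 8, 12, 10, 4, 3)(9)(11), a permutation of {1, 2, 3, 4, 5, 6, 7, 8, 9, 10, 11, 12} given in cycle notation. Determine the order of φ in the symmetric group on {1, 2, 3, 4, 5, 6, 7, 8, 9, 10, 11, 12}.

The cycle type of φ is (8, 2, 1, 1).
The order is lcm(8, 2) = 8.

8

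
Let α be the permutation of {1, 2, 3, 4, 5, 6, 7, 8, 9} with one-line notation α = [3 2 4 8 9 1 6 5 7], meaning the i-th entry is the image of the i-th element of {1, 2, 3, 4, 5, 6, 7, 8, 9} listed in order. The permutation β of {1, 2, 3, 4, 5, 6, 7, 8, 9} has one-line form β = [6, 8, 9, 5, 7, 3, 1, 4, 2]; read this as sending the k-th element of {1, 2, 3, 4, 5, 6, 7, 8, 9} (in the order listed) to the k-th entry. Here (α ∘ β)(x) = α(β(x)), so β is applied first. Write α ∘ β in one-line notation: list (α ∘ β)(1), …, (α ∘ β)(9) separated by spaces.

1 5 7 9 6 4 3 8 2

(α ∘ β)(x) = α(β(x)). Computing each image: α(β(1)) = α(6) = 1, α(β(2)) = α(8) = 5, α(β(3)) = α(9) = 7, α(β(4)) = α(5) = 9, α(β(5)) = α(7) = 6, α(β(6)) = α(3) = 4, α(β(7)) = α(1) = 3, α(β(8)) = α(4) = 8, α(β(9)) = α(2) = 2.
Hence α ∘ β = [1 5 7 9 6 4 3 8 2].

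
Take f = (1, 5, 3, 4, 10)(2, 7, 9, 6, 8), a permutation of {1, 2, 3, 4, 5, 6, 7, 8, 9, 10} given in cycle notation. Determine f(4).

10

In the cycle (1, 5, 3, 4, 10), 4 is followed by 10, so f(4) = 10.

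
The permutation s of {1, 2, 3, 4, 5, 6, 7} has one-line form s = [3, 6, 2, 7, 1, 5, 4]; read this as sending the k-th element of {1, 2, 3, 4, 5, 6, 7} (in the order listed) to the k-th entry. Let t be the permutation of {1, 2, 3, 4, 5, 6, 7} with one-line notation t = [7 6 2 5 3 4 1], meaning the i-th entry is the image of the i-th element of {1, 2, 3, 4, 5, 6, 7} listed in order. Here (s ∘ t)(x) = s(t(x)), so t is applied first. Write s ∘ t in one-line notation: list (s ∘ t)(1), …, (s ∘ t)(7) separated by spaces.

4 5 6 1 2 7 3

Chase each element through t then s: 1 → 7 → 4; 2 → 6 → 5; 3 → 2 → 6; 4 → 5 → 1; 5 → 3 → 2; 6 → 4 → 7; 7 → 1 → 3.
So s ∘ t in one-line form is 4 5 6 1 2 7 3.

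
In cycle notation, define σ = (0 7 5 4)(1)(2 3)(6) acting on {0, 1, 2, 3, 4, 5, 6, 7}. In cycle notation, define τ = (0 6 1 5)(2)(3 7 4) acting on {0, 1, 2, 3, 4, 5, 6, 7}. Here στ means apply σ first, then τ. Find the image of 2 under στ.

σ(2) = 3, then τ(3) = 7; composing gives (στ)(2) = 7.

7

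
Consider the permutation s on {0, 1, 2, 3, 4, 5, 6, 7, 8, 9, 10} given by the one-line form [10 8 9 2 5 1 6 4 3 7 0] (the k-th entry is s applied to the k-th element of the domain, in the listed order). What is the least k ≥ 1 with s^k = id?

The disjoint-cycle form of s has cycle lengths 8, 2, 1.
Since disjoint cycles commute, ord(s) = lcm(8, 2) = 8.

8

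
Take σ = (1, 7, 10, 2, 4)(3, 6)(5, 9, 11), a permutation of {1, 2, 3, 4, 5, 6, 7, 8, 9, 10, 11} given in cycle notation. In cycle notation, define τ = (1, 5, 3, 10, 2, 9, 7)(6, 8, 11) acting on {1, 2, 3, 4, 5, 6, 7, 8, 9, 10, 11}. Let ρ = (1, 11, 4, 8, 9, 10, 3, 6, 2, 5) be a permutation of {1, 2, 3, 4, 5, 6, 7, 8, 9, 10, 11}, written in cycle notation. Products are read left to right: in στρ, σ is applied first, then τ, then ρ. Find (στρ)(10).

Chase 10: σ(10) = 2; τ(2) = 9; ρ(9) = 10. Hence (στρ)(10) = 10.

10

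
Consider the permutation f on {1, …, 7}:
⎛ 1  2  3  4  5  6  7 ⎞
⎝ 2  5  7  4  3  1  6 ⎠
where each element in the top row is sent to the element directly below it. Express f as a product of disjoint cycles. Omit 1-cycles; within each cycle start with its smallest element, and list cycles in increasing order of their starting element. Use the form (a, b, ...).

(1, 2, 5, 3, 7, 6)

From 1: 1 → 2 → 5 → 3 → 7 → 6 → 1, closing the cycle (1, 2, 5, 3, 7, 6).
Continuing from each remaining unvisited element yields (1, 2, 5, 3, 7, 6).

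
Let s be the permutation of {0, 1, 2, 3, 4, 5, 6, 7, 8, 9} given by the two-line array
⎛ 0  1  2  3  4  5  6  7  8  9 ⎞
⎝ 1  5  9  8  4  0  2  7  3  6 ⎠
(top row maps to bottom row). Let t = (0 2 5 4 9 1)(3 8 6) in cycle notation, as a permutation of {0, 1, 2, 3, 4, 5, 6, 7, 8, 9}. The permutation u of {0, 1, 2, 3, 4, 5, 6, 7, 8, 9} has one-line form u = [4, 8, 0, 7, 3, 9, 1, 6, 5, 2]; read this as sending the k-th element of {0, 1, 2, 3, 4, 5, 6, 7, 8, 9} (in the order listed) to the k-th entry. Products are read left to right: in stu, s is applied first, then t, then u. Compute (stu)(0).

Apply the permutations in order: s(0) = 1, then t(1) = 0, then u(0) = 4. So (stu)(0) = 4.

4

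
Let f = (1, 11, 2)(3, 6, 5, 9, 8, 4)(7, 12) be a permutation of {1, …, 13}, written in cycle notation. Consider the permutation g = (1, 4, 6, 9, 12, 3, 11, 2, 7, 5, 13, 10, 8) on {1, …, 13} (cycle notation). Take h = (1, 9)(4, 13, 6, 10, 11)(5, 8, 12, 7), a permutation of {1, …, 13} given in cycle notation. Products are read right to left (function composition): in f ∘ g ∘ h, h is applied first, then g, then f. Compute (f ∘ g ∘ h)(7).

13

(f ∘ g ∘ h)(7) = f(g(h(7))). h(7) = 5, then g(5) = 13, then f(13) = 13, so the result is 13.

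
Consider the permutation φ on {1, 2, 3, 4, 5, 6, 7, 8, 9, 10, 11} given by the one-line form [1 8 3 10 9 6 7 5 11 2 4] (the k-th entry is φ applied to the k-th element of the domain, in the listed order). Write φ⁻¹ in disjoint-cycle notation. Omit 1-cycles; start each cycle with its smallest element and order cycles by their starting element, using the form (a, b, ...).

(2, 10, 4, 11, 9, 5, 8)

The cycle decomposition of φ is (2, 8, 5, 9, 11, 4, 10).
The inverse reverses every cycle; in canonical form, φ⁻¹ = (2, 10, 4, 11, 9, 5, 8).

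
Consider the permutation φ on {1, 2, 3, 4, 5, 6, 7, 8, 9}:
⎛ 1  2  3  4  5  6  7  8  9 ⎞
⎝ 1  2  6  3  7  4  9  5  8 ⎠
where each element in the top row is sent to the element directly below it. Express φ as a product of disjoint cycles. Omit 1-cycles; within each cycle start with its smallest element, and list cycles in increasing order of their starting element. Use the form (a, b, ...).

Start at 3 and follow images: 3 → 6 → 4 → 3, giving the cycle (3, 6, 4).
Continuing from each remaining unvisited element yields (3, 6, 4)(5, 7, 9, 8).

(3, 6, 4)(5, 7, 9, 8)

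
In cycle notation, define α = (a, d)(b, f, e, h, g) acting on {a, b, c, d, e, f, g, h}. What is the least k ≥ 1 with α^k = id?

The cycle type of α is (5, 2, 1).
Since disjoint cycles commute, ord(α) = lcm(5, 2) = 10.

10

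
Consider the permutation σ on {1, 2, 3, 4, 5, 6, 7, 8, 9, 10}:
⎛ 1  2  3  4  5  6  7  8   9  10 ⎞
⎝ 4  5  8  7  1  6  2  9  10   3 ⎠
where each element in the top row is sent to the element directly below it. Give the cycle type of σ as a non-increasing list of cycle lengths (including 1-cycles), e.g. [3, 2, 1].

[5, 4, 1]

The disjoint cycles are (1 4 7 2 5)(3 8 9 10)(6), with lengths 5, 4, 1 in non-increasing order.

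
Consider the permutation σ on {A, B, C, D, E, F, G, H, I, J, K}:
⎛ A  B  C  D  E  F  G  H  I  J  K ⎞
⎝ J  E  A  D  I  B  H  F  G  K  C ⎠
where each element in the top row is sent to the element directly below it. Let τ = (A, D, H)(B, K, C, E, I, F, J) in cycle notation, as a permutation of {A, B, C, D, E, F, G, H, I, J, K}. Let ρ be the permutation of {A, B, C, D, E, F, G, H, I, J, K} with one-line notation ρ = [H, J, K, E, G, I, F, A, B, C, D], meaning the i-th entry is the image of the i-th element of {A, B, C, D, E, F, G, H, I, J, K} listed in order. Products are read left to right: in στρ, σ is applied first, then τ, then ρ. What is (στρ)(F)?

D

(στρ)(F) = ρ(τ(σ(F))). σ(F) = B, then τ(B) = K, then ρ(K) = D, so the result is D.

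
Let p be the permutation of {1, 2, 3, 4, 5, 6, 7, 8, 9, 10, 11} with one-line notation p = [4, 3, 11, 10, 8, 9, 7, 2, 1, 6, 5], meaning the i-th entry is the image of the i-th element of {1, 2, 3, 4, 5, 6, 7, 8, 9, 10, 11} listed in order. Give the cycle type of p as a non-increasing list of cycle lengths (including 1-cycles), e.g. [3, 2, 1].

[5, 5, 1]

The disjoint cycles are (1 4 10 6 9)(2 3 11 5 8)(7), with lengths 5, 5, 1 in non-increasing order.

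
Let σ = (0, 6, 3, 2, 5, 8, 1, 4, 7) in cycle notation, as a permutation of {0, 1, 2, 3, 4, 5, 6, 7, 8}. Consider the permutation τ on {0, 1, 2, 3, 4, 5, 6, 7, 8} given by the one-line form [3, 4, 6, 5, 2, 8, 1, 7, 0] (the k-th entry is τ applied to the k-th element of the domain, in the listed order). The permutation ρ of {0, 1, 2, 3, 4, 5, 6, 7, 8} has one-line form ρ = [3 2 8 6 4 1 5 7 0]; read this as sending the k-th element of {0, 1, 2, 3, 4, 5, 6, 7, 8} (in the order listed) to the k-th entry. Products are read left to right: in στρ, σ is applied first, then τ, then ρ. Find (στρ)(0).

Chase 0: σ(0) = 6; τ(6) = 1; ρ(1) = 2. Hence (στρ)(0) = 2.

2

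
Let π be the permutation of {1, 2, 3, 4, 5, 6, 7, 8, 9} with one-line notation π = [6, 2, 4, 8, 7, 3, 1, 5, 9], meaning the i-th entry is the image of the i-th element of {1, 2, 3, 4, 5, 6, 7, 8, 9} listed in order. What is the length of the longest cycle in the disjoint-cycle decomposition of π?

Decomposing into disjoint cycles gives (1, 6, 3, 4, 8, 5, 7); the longest has length 7.

7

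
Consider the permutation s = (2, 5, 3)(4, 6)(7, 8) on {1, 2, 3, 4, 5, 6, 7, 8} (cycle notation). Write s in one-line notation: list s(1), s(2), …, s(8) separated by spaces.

1 5 2 6 3 4 8 7

Each element maps to the next entry in its cycle (wrapping to the front): 1→1, 2→5, 3→2, 4→6, 5→3, 6→4, 7→8, 8→7.
So the one-line form is 1 5 2 6 3 4 8 7.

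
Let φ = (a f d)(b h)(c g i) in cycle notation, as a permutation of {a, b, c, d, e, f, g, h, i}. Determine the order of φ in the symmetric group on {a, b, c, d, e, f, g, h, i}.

6

The disjoint cycles have lengths 3, 3, 2, 1.
The order is lcm(3, 3, 2) = 6.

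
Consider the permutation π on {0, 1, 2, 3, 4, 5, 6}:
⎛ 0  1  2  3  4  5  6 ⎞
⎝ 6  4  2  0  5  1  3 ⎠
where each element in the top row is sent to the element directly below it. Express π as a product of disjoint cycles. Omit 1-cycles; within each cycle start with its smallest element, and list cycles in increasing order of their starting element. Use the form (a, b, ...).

(0, 6, 3)(1, 4, 5)

From 0: 0 → 6 → 3 → 0, closing the cycle (0, 6, 3).
Repeating from the next unused element and collecting all non-trivial cycles gives (0, 6, 3)(1, 4, 5).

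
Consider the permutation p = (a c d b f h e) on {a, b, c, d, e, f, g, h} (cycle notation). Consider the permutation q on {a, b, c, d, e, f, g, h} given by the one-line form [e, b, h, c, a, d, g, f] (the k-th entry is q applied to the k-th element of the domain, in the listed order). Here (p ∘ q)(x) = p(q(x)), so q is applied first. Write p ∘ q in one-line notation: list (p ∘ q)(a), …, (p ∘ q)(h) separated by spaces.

Chase each element through q then p: a → e → a; b → b → f; c → h → e; d → c → d; e → a → c; f → d → b; g → g → g; h → f → h.
Collecting the images, p ∘ q = [a f e d c b g h].

a f e d c b g h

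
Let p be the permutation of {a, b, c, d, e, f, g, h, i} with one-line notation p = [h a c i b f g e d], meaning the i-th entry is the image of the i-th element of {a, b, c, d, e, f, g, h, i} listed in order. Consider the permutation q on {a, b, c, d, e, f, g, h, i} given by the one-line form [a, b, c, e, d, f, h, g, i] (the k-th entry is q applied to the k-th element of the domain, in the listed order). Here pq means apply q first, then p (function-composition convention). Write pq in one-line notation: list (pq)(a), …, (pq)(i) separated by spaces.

h a c b i f e g d

Chase each element through q then p: a → a → h; b → b → a; c → c → c; d → e → b; e → d → i; f → f → f; g → h → e; h → g → g; i → i → d.
So pq in one-line form is h a c b i f e g d.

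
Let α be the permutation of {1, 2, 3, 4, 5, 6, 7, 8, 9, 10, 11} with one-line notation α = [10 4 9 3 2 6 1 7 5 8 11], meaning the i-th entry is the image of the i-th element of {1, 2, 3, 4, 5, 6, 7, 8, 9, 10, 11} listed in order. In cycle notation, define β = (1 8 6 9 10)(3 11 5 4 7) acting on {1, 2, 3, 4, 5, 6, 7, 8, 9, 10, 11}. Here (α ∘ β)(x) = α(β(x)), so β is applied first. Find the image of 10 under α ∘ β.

10

First apply β: β(10) = 1, then α(1) = 10. Thus (α ∘ β)(10) = 10.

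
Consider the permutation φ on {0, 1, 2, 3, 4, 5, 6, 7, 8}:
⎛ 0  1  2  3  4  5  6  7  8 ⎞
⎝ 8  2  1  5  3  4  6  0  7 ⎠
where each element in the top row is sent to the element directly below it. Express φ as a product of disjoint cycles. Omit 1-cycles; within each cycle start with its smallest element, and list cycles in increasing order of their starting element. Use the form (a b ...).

(0 8 7)(1 2)(3 5 4)

Start at 0 and follow images: 0 → 8 → 7 → 0, giving the cycle (0 8 7).
Continuing from each remaining unvisited element yields (0 8 7)(1 2)(3 5 4).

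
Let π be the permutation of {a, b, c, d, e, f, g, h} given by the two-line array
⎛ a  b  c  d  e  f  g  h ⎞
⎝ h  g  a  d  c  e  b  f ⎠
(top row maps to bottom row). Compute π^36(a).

Tracing a → h → … returns to a after 5 steps, so a lies in a 5-cycle (a h f e c).
Since the cycle has length 5, π^36 acts on it the same as π^1 (36 mod 5 = 1).
Stepping 1 place around the cycle: a → h.

h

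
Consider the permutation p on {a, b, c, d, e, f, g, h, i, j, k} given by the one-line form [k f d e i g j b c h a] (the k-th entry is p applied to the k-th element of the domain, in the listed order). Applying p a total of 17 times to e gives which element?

i

Tracing e → i → … returns to e after 4 steps, so e lies in a 4-cycle (c d e i).
Powers repeat with period 4 on this cycle, and 17 mod 4 = 1, so p^17(e) = p^1(e).
Stepping 1 place around the cycle: e → i.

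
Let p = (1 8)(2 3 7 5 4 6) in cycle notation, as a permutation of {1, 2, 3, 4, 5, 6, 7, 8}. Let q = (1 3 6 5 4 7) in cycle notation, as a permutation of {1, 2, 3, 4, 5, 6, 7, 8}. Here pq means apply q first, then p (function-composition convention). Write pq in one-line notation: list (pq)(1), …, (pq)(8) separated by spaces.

For each element, apply q then p: 1 → 3 → 7; 2 → 2 → 3; 3 → 6 → 2; 4 → 7 → 5; 5 → 4 → 6; 6 → 5 → 4; 7 → 1 → 8; 8 → 8 → 1.
Collecting the images, pq = [7 3 2 5 6 4 8 1].

7 3 2 5 6 4 8 1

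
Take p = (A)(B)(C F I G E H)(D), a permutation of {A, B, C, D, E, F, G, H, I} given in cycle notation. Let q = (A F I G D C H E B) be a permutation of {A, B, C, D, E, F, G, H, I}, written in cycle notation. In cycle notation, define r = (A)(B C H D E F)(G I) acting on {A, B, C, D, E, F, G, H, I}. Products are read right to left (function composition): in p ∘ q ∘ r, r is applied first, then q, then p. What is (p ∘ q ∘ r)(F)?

Chase F: r(F) = B; q(B) = A; p(A) = A. Hence (p ∘ q ∘ r)(F) = A.

A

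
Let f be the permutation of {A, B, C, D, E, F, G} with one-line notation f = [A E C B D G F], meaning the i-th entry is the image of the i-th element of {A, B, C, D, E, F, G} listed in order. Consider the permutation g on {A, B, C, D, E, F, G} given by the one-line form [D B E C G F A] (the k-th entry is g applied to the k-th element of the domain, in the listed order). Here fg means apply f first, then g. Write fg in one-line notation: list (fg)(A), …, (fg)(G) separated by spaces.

For each element, apply f then g: A → A → D; B → E → G; C → C → E; D → B → B; E → D → C; F → G → A; G → F → F.
Collecting the images, fg = [D G E B C A F].

D G E B C A F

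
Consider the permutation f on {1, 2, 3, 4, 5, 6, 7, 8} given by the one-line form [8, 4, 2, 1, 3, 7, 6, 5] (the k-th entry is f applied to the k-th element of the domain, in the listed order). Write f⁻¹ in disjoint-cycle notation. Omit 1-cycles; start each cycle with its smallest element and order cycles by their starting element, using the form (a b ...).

(1 4 2 3 5 8)(6 7)

The cycle decomposition of f is (1 8 5 3 2 4)(6 7).
The inverse reverses every cycle; in canonical form, f⁻¹ = (1 4 2 3 5 8)(6 7).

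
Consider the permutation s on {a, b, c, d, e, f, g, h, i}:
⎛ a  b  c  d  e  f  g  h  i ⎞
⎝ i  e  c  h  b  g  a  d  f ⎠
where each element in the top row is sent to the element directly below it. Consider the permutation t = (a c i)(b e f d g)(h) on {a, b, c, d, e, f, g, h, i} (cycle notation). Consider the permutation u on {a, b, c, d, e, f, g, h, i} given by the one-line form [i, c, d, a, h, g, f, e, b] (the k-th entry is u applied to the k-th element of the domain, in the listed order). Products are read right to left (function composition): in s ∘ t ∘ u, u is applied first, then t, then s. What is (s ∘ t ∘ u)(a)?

i

(s ∘ t ∘ u)(a) = s(t(u(a))). u(a) = i, then t(i) = a, then s(a) = i, so the result is i.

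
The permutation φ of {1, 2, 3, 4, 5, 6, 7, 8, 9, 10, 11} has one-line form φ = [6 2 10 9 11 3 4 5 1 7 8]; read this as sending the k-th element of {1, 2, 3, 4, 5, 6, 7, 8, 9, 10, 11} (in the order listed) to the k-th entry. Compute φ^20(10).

Tracing 10 → 7 → … returns to 10 after 7 steps, so 10 lies in a 7-cycle (1, 6, 3, 10, 7, 4, 9).
Powers repeat with period 7 on this cycle, and 20 mod 7 = 6, so φ^20(10) = φ^6(10).
Advancing 6 steps from 10: 10 → 7 → 4 → 9 → 1 → 6 → 3.

3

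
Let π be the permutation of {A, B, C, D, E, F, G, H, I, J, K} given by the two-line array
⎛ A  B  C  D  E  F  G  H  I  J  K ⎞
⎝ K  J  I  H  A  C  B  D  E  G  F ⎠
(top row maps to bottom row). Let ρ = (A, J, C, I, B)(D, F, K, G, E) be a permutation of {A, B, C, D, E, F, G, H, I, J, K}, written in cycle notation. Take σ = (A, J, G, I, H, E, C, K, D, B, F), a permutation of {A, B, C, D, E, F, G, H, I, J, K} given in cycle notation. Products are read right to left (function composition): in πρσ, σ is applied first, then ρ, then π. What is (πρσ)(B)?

Apply the permutations in order: σ(B) = F, then ρ(F) = K, then π(K) = F. So (πρσ)(B) = F.

F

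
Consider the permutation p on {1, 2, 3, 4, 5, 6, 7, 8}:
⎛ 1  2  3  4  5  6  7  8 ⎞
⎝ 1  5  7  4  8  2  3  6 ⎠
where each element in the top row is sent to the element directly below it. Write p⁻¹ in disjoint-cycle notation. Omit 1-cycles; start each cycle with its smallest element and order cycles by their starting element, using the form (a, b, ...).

(2, 6, 8, 5)(3, 7)

First write p in disjoint cycles: (2, 5, 8, 6)(3, 7).
The inverse reverses every cycle; in canonical form, p⁻¹ = (2, 6, 8, 5)(3, 7).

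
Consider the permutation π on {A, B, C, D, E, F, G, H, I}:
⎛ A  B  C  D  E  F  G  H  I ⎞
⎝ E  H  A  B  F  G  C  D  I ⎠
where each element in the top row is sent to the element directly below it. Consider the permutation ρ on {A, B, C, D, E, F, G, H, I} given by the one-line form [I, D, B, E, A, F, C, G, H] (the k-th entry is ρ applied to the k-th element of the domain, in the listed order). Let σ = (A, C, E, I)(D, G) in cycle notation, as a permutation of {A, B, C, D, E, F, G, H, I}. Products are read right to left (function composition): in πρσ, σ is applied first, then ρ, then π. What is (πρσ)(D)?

A

Apply the permutations in order: σ(D) = G, then ρ(G) = C, then π(C) = A. So (πρσ)(D) = A.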